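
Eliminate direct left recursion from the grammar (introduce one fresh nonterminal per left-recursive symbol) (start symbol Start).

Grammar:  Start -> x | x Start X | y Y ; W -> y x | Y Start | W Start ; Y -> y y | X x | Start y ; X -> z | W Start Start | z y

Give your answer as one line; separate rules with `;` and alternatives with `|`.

Start -> x | x Start X | y Y; W -> y x W1 | Y Start W1; Y -> y y | X x | Start y; X -> z | W Start Start | z y; W1 -> Start W1 | ε

Left recursion appears on W.
For W: α = {Start}, β = {y x, Y Start}. Rewrite as W → β W1 and W1 → α W1 | ε.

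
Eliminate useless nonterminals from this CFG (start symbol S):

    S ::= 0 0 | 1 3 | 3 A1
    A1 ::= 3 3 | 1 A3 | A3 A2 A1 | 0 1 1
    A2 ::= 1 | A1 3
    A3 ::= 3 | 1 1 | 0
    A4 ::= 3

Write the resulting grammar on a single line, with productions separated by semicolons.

S ::= 0 0 | 1 3 | 3 A1; A1 ::= 3 3 | 1 A3 | A3 A2 A1 | 0 1 1; A2 ::= 1 | A1 3; A3 ::= 3 | 1 1 | 0

Generating nonterminals: {A1, A2, A3, A4, S}.
Reachable from S after that: {A1, A2, A3, S}.
Removed useless symbols: {A4} and every production mentioning them.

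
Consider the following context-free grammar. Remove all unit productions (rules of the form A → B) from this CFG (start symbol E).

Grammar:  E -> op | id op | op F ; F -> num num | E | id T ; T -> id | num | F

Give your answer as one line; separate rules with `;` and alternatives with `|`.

Unit pairs: F ⇒* {E}; T ⇒* {E, F}.
For each unit pair (A, B), copy every non-unit production of B to A, then drop all unit productions.

E -> op | id op | op F; F -> op | id op | op F | num num | id T; T -> op | id op | op F | num num | id T | id | num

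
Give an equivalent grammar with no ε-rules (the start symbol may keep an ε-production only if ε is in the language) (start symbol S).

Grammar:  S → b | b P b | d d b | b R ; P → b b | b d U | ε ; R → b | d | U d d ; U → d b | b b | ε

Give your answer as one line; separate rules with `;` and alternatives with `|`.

S → b | b P b | b b | d d b | b R; P → b b | b d U | b d; R → b | d | U d d | d d; U → d b | b b

Nullable set = {P, U}.
ε ∉ L(G), so no ε-production is kept.
Add the nullable-subset variants: S → b P b gives b P b | b b. P → b d U gives b d U | b d. R → U d d gives U d d | d d.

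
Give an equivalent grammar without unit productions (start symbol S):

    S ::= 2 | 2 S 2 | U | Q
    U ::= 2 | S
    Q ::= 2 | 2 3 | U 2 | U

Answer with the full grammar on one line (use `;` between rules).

S ::= 2 | 2 S 2 | 2 3 | U 2; U ::= 2 | 2 S 2 | 2 3 | U 2; Q ::= 2 | 2 S 2 | 2 3 | U 2

Unit pairs: Q ⇒* {S, U}; S ⇒* {Q, U}; U ⇒* {Q, S}.
Replace each nonterminal's rules with the union of the non-unit rules of every nonterminal it unit-derives.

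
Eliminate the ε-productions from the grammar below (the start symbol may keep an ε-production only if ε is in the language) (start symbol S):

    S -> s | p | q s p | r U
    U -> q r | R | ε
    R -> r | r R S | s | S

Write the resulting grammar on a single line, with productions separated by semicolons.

Nullable nonterminals: {U}.
ε ∉ L(G), so no ε-production is kept.
Add the nullable-subset variants: S → r U gives r U | r.

S -> s | p | q s p | r U | r; U -> q r | R; R -> r | r R S | s | S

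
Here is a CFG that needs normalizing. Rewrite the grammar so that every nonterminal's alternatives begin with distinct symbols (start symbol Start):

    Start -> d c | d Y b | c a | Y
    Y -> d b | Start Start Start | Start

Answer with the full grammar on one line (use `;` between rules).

Start has alternatives sharing prefix 'd': factor to Start → d Start1 with Start1 → c | Y b.
Y has alternatives sharing prefix 'Start': factor to Y → Start Y1 with Y1 → Start Start | ε.

Start -> c a | Y | d Start1; Y -> d b | Start Y1; Start1 -> c | Y b; Y1 -> Start Start | ε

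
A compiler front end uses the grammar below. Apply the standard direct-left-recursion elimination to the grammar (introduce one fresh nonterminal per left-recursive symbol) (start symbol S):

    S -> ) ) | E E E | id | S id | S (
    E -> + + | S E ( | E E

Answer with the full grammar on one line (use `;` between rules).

S -> ) ) S' | E E E S' | id S'; E -> + + E' | S E ( E'; S' -> id S' | ( S' | ε; E' -> E E' | ε

Left recursion appears on S, E.
For S: α = {id, (}, β = {) ), E E E, id}. Rewrite as S → β S' and S' → α S' | ε.
For E: α = {E}, β = {+ +, S E (}. Rewrite as E → β E' and E' → α E' | ε.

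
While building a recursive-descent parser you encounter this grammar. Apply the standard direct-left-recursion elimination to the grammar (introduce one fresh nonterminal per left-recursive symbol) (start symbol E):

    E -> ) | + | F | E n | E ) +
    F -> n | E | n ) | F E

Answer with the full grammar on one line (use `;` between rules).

E -> ) E' | + E' | F E'; F -> n F' | E F' | n ) F'; E' -> n E' | ) + E' | ε; F' -> E F' | ε

Left recursion appears on E, F.
For E: α = {n, ) +}, β = {), +, F}. Rewrite as E → β E' and E' → α E' | ε.
For F: α = {E}, β = {n, E, n )}. Rewrite as F → β F' and F' → α F' | ε.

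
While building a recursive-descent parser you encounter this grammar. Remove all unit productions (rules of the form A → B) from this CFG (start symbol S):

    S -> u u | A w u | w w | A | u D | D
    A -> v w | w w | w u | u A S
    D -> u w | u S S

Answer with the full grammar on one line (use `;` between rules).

Unit pairs: S ⇒* {A, D}.
Replace each nonterminal's rules with the union of the non-unit rules of every nonterminal it unit-derives.

S -> u w | u S S | u u | A w u | w w | u D | v w | w u | u A S; A -> v w | w w | w u | u A S; D -> u w | u S S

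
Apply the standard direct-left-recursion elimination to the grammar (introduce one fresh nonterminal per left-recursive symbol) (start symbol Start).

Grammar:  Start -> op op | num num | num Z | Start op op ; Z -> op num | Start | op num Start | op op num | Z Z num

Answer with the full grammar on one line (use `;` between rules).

Start, Z are directly left-recursive.
For Start: α = {op op}, β = {op op, num num, num Z}. Rewrite as Start → β Start1 and Start1 → α Start1 | ε.
For Z: α = {Z num}, β = {op num, Start, op num Start, op op num}. Rewrite as Z → β Z1 and Z1 → α Z1 | ε.

Start -> op op Start1 | num num Start1 | num Z Start1; Z -> op num Z1 | Start Z1 | op num Start Z1 | op op num Z1; Start1 -> op op Start1 | ε; Z1 -> Z num Z1 | ε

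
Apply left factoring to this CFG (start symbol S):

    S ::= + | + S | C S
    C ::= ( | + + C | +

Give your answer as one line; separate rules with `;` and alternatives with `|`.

S ::= C S | + S'; C ::= ( | + C'; S' ::= ε | S; C' ::= + C | ε

S has alternatives sharing prefix '+': factor to S → + S' with S' → ε | S.
C has alternatives sharing prefix '+': factor to C → + C' with C' → + C | ε.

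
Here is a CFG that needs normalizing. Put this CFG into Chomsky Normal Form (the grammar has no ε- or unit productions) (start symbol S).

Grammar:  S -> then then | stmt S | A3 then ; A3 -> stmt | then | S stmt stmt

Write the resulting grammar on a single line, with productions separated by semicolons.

S -> X1 X1 | X2 S | A3 X1; A3 -> stmt | then | S Y1; X1 -> then; X2 -> stmt; Y1 -> X2 X2

Introduce a nonterminal for each terminal appearing in a rule of length ≥ 2: X1 → then, X2 → stmt.
Binarize each right-hand side of length ≥ 3 by chaining fresh nonterminals (Y1, Y2, …): affected rules were A3 → S X2 X2.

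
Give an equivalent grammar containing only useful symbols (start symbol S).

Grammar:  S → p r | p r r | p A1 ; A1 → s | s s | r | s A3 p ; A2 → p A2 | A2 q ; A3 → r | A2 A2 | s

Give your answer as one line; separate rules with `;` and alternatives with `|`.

Generating nonterminals: {A1, A3, S}.
Reachable from S after that: {A1, A3, S}.
Removed useless symbols: {A2} and every production mentioning them.

S → p r | p r r | p A1; A1 → s | s s | r | s A3 p; A3 → r | s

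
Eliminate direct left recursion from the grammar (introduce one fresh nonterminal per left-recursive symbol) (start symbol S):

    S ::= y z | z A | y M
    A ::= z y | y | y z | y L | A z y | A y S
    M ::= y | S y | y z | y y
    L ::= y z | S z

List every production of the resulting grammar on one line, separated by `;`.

S ::= y z | z A | y M; A ::= z y A' | y A' | y z A' | y L A'; M ::= y | S y | y z | y y; L ::= y z | S z; A' ::= z y A' | y S A' | epsilon

A is directly left-recursive.
For A: α = {z y, y S}, β = {z y, y, y z, y L}. Rewrite as A → β A' and A' → α A' | ε.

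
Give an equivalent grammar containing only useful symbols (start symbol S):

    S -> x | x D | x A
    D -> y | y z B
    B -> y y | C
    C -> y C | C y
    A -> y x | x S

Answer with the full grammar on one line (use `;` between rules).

Generating nonterminals: {A, B, D, S}.
Reachable from S after that: {A, B, D, S}.
Removed useless symbols: {C} and every production mentioning them.

S -> x | x D | x A; D -> y | y z B; B -> y y; A -> y x | x S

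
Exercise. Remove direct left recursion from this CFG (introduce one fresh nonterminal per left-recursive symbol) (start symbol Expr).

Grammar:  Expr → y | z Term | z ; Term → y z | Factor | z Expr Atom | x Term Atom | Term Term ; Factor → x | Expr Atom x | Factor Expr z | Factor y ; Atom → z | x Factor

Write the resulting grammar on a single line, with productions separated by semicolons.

Expr → y | z Term | z; Term → y z Term1 | Factor Term1 | z Expr Atom Term1 | x Term Atom Term1; Factor → x Factor1 | Expr Atom x Factor1; Atom → z | x Factor; Term1 → Term Term1 | epsilon; Factor1 → Expr z Factor1 | y Factor1 | epsilon

Left recursion appears on Term, Factor.
For Term: α = {Term}, β = {y z, Factor, z Expr Atom, x Term Atom}. Rewrite as Term → β Term1 and Term1 → α Term1 | ε.
For Factor: α = {Expr z, y}, β = {x, Expr Atom x}. Rewrite as Factor → β Factor1 and Factor1 → α Factor1 | ε.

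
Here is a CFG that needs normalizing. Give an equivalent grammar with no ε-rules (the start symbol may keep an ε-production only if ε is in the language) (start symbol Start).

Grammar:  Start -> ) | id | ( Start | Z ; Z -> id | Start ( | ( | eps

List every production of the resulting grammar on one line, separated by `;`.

Start -> ) | id | ( Start | ( | Z | eps; Z -> id | Start ( | (

Nullable set = {Start, Z}.
ε ∈ L(G) since Start is nullable, so keep Start → ε.
For each production, add variants omitting each subset of nullable occurrences: Start → ( Start gives ( Start | (. Z → Start ( gives Start ( | (.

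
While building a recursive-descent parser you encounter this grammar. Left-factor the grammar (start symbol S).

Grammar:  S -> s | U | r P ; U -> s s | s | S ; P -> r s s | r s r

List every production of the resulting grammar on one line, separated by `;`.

U has alternatives sharing prefix 's': factor to U → s U' with U' → s | ε.
P has alternatives sharing prefix 'r s': factor to P → r s P' with P' → s | r.

S -> s | U | r P; U -> S | s U'; P -> r s P'; U' -> s | ε; P' -> s | r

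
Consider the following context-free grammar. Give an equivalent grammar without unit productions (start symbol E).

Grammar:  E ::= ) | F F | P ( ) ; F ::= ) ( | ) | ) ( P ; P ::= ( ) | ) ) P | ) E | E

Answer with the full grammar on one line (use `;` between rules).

Unit pairs: P ⇒* {E}.
For every A with A ⇒* B via unit rules, add B's non-unit alternatives to A; then delete every rule of the form X → Y.

E ::= ) | F F | P ( ); F ::= ) ( | ) | ) ( P; P ::= ) | F F | P ( ) | ( ) | ) ) P | ) E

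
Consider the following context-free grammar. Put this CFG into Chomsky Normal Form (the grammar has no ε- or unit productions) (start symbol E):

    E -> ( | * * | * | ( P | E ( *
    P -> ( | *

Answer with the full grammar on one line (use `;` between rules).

Introduce a nonterminal for each terminal appearing in a rule of length ≥ 2: X1 → *, X2 → (.
Binarize each right-hand side of length ≥ 3 by chaining fresh nonterminals (Y1, Y2, …): affected rules were E → E X2 X1.

E -> ( | X1 X1 | * | X2 P | E Y1; P -> ( | *; X1 -> *; X2 -> (; Y1 -> X2 X1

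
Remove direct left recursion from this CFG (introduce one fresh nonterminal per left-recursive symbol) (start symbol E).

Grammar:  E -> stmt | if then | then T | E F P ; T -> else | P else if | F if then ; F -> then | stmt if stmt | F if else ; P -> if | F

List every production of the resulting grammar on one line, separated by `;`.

Directly left-recursive nonterminals: E, F.
For E: α = {F P}, β = {stmt, if then, then T}. Rewrite as E → β E' and E' → α E' | ε.
For F: α = {if else}, β = {then, stmt if stmt}. Rewrite as F → β F' and F' → α F' | ε.

E -> stmt E' | if then E' | then T E'; T -> else | P else if | F if then; F -> then F' | stmt if stmt F'; P -> if | F; E' -> F P E' | epsilon; F' -> if else F' | epsilon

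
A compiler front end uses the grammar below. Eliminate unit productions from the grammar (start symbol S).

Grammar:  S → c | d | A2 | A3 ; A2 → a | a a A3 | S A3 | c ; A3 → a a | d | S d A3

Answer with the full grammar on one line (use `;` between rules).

S → a | a a A3 | S A3 | c | d | a a | S d A3; A2 → a | a a A3 | S A3 | c; A3 → a a | d | S d A3

Unit pairs: S ⇒* {A2, A3}.
For each unit pair (A, B), copy every non-unit production of B to A, then drop all unit productions.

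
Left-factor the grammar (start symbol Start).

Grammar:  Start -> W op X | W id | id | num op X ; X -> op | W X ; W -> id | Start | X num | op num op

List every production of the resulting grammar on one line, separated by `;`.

Start has alternatives sharing prefix 'W': factor to Start → W Start1 with Start1 → op X | id.

Start -> id | num op X | W Start1; X -> op | W X; W -> id | Start | X num | op num op; Start1 -> op X | id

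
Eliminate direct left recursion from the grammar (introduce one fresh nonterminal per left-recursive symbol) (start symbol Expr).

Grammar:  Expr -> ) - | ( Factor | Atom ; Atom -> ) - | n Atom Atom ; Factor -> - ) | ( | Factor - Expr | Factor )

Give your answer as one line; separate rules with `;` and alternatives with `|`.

Expr -> ) - | ( Factor | Atom; Atom -> ) - | n Atom Atom; Factor -> - ) Factor1 | ( Factor1; Factor1 -> - Expr Factor1 | ) Factor1 | ε

Directly left-recursive nonterminal: Factor.
For Factor: α = {- Expr, )}, β = {- ), (}. Rewrite as Factor → β Factor1 and Factor1 → α Factor1 | ε.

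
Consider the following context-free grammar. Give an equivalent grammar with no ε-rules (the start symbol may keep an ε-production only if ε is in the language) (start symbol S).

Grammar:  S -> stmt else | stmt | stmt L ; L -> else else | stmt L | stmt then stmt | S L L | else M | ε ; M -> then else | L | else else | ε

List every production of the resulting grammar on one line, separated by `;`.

The nullable symbols are {L, M}.
ε ∉ L(G), so no ε-production is kept.
For each production, add variants omitting each subset of nullable occurrences: L → stmt L gives stmt L | stmt. L → S L L gives S L L | S L | S. L → else M gives else M | else.

S -> stmt else | stmt | stmt L; L -> else else | stmt L | stmt | stmt then stmt | S L L | S L | S | else M | else; M -> then else | L | else else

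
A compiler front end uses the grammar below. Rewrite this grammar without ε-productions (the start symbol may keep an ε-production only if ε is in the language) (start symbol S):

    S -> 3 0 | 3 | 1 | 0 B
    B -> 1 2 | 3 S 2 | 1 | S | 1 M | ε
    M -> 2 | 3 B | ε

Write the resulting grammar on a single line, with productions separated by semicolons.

Nullable nonterminals: {B, M}.
ε ∉ L(G), so no ε-production is kept.
Expand every rule over subsets of its nullable positions: S → 0 B gives 0 B | 0. M → 3 B gives 3 B | 3.

S -> 3 0 | 3 | 1 | 0 B | 0; B -> 1 2 | 3 S 2 | 1 | S | 1 M; M -> 2 | 3 B | 3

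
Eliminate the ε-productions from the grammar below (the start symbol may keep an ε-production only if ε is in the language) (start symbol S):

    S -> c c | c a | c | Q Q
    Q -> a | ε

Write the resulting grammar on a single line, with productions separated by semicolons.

S -> c c | c a | c | Q Q | Q | ε; Q -> a

The nullable symbols are {Q, S}.
ε ∈ L(G) since S is nullable, so keep S → ε.
Expand every rule over subsets of its nullable positions: S → Q Q gives Q Q | Q.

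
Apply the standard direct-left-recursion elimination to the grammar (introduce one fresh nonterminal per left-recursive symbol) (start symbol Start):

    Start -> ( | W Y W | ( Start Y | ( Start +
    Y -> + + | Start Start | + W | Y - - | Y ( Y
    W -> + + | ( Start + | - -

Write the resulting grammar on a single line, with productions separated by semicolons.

Directly left-recursive nonterminal: Y.
For Y: α = {- -, ( Y}, β = {+ +, Start Start, + W}. Rewrite as Y → β Y1 and Y1 → α Y1 | ε.

Start -> ( | W Y W | ( Start Y | ( Start +; Y -> + + Y1 | Start Start Y1 | + W Y1; W -> + + | ( Start + | - -; Y1 -> - - Y1 | ( Y Y1 | ε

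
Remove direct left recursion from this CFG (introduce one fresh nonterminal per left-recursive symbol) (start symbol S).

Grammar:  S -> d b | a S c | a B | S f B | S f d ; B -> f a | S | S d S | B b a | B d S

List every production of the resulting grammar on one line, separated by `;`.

S -> d b S' | a S c S' | a B S'; B -> f a B' | S B' | S d S B'; S' -> f B S' | f d S' | ε; B' -> b a B' | d S B' | ε

Left recursion appears on S, B.
For S: α = {f B, f d}, β = {d b, a S c, a B}. Rewrite as S → β S' and S' → α S' | ε.
For B: α = {b a, d S}, β = {f a, S, S d S}. Rewrite as B → β B' and B' → α B' | ε.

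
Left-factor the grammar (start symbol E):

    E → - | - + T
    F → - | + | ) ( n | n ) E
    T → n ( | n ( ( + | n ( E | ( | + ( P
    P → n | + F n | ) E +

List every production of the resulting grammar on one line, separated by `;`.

E → - E'; F → - | + | ) ( n | n ) E; T → ( | + ( P | n ( T'; P → n | + F n | ) E +; E' → epsilon | + T; T' → epsilon | ( + | E

E has alternatives sharing prefix '-': factor to E → - E' with E' → ε | + T.
T has alternatives sharing prefix 'n (': factor to T → n ( T' with T' → ε | ( + | E.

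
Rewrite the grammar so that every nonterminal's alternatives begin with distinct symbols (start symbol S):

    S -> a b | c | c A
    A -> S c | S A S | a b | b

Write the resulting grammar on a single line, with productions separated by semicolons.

S has alternatives sharing prefix 'c': factor to S → c S' with S' → ε | A.
A has alternatives sharing prefix 'S': factor to A → S A' with A' → c | A S.

S -> a b | c S'; A -> a b | b | S A'; S' -> ε | A; A' -> c | A S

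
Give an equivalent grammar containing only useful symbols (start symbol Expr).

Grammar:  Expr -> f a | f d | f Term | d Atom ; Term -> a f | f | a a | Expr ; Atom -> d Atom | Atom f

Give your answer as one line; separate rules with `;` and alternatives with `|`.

Generating nonterminals: {Expr, Term}.
Reachable from Expr after that: {Expr, Term}.
Removed useless symbols: {Atom} and every production mentioning them.

Expr -> f a | f d | f Term; Term -> a f | f | a a | Expr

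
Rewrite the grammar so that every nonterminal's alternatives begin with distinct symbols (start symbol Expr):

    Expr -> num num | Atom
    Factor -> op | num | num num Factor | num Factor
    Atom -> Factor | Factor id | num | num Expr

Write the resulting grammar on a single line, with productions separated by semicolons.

Factor has alternatives sharing prefix 'num': factor to Factor → num Factor1 with Factor1 → ε | num Factor | Factor.
Atom has alternatives sharing prefix 'Factor': factor to Atom → Factor Atom1 with Atom1 → ε | id.
Atom has alternatives sharing prefix 'num': factor to Atom → num Atom2 with Atom2 → ε | Expr.

Expr -> num num | Atom; Factor -> op | num Factor1; Atom -> Factor Atom1 | num Atom2; Factor1 -> eps | num Factor | Factor; Atom1 -> eps | id; Atom2 -> eps | Expr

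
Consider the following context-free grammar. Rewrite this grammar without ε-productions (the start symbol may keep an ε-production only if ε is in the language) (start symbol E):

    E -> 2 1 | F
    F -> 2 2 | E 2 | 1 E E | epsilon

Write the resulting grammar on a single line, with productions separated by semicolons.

Nullable set = {E, F}.
ε ∈ L(G) since E is nullable, so keep E → ε.
Add the nullable-subset variants: F → E 2 gives E 2 | 2. F → 1 E E gives 1 E E | 1 E | 1.

E -> 2 1 | F | epsilon; F -> 2 2 | E 2 | 2 | 1 E E | 1 E | 1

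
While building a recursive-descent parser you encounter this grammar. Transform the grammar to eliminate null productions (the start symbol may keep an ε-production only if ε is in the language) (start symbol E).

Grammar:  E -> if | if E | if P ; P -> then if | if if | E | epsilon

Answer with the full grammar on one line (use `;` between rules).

E -> if | if E | if P; P -> then if | if if | E

The nullable symbols are {P}.
ε ∉ L(G), so no ε-production is kept.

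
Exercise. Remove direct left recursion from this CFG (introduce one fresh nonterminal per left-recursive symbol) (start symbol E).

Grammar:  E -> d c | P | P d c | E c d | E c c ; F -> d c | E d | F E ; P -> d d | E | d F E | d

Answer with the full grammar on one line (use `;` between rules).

E -> d c E' | P E' | P d c E'; F -> d c F' | E d F'; P -> d d | E | d F E | d; E' -> c d E' | c c E' | ε; F' -> E F' | ε

E, F are directly left-recursive.
For E: α = {c d, c c}, β = {d c, P, P d c}. Rewrite as E → β E' and E' → α E' | ε.
For F: α = {E}, β = {d c, E d}. Rewrite as F → β F' and F' → α F' | ε.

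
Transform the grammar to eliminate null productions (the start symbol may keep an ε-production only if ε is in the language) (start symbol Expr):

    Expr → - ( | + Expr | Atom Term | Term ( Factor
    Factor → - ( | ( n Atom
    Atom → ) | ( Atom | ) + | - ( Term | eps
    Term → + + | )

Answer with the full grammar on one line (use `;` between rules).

The nullable symbols are {Atom}.
ε ∉ L(G), so no ε-production is kept.
For each production, add variants omitting each subset of nullable occurrences: Expr → Atom Term gives Atom Term | Term. Factor → ( n Atom gives ( n Atom | ( n. Atom → ( Atom gives ( Atom | (.

Expr → - ( | + Expr | Atom Term | Term | Term ( Factor; Factor → - ( | ( n Atom | ( n; Atom → ) | ( Atom | ( | ) + | - ( Term; Term → + + | )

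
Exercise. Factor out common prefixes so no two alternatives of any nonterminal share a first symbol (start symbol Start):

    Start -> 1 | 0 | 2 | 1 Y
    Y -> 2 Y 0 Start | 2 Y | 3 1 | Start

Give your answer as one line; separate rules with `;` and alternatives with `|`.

Start has alternatives sharing prefix '1': factor to Start → 1 Start1 with Start1 → ε | Y.
Y has alternatives sharing prefix '2 Y': factor to Y → 2 Y Y1 with Y1 → 0 Start | ε.

Start -> 0 | 2 | 1 Start1; Y -> 3 1 | Start | 2 Y Y1; Start1 -> ε | Y; Y1 -> 0 Start | ε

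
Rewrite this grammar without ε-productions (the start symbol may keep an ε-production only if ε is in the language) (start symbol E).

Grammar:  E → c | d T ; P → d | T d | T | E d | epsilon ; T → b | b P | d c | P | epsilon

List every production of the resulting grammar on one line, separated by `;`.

E → c | d T | d; P → d | T d | T | E d; T → b | b P | d c | P

The nullable symbols are {P, T}.
ε ∉ L(G), so no ε-production is kept.
Expand every rule over subsets of its nullable positions: E → d T gives d T | d.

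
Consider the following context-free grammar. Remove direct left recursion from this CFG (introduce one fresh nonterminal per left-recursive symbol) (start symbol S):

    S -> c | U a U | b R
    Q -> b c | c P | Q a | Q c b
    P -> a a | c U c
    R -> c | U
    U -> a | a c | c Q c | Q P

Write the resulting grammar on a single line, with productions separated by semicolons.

S -> c | U a U | b R; Q -> b c Q' | c P Q'; P -> a a | c U c; R -> c | U; U -> a | a c | c Q c | Q P; Q' -> a Q' | c b Q' | eps

Q is directly left-recursive.
For Q: α = {a, c b}, β = {b c, c P}. Rewrite as Q → β Q' and Q' → α Q' | ε.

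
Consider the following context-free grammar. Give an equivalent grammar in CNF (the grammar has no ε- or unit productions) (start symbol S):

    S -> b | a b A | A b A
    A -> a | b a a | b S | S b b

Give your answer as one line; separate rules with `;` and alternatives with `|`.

Introduce a nonterminal for each terminal appearing in a rule of length ≥ 2: X1 → a, X2 → b.
Binarize each right-hand side of length ≥ 3 by chaining fresh nonterminals (Y1, Y2, …): affected rules were S → X1 X2 A; S → A X2 A; A → X2 X1 X1; A → S X2 X2.

S -> b | X1 Y1 | A Y2; A -> a | X2 Y3 | X2 S | S Y4; X1 -> a; X2 -> b; Y1 -> X2 A; Y2 -> X2 A; Y3 -> X1 X1; Y4 -> X2 X2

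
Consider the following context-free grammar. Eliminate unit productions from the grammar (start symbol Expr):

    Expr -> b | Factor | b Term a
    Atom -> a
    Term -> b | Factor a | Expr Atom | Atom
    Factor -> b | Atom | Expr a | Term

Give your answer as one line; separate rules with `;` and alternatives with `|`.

Unit pairs: Expr ⇒* {Atom, Factor, Term}; Factor ⇒* {Atom, Term}; Term ⇒* {Atom}.
Replace each nonterminal's rules with the union of the non-unit rules of every nonterminal it unit-derives.

Expr -> b | Factor a | Expr Atom | a | Expr a | b Term a; Atom -> a; Term -> b | Factor a | Expr Atom | a; Factor -> b | Factor a | Expr Atom | a | Expr a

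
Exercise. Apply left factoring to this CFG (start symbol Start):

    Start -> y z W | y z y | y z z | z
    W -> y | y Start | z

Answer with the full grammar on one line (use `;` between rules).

Start -> z | y z Start1; W -> z | y W1; Start1 -> W | y | z; W1 -> ε | Start

Start has alternatives sharing prefix 'y z': factor to Start → y z Start1 with Start1 → W | y | z.
W has alternatives sharing prefix 'y': factor to W → y W1 with W1 → ε | Start.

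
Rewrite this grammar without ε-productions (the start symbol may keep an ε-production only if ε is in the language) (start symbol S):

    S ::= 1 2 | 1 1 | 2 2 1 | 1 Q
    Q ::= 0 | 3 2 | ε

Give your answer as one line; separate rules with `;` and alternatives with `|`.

Nullable set = {Q}.
ε ∉ L(G), so no ε-production is kept.
Expand every rule over subsets of its nullable positions: S → 1 Q gives 1 Q | 1.

S ::= 1 2 | 1 1 | 2 2 1 | 1 Q | 1; Q ::= 0 | 3 2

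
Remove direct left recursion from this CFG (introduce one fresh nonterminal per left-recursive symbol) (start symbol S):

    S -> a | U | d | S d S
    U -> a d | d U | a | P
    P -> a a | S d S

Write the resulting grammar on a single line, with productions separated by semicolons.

Left recursion appears on S.
For S: α = {d S}, β = {a, U, d}. Rewrite as S → β S' and S' → α S' | ε.

S -> a S' | U S' | d S'; U -> a d | d U | a | P; P -> a a | S d S; S' -> d S S' | ε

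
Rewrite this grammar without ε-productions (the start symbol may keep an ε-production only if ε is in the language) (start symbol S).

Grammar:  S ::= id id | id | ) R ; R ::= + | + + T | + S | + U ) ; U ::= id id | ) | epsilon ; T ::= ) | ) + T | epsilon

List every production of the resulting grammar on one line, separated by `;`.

S ::= id id | id | ) R; R ::= + | + + T | + + | + S | + U ) | + ); U ::= id id | ); T ::= ) | ) + T | ) +

Nullable set = {T, U}.
ε ∉ L(G), so no ε-production is kept.
For each production, add variants omitting each subset of nullable occurrences: R → + + T gives + + T | + +. R → + U ) gives + U ) | + ). T → ) + T gives ) + T | ) +.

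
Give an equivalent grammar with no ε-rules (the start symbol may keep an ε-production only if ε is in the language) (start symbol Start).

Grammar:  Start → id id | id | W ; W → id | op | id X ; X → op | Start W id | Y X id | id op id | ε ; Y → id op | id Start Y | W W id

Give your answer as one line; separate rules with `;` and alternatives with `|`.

Start → id id | id | W; W → id | op | id X; X → op | Start W id | Y X id | Y id | id op id; Y → id op | id Start Y | W W id

The nullable symbols are {X}.
ε ∉ L(G), so no ε-production is kept.
Add the nullable-subset variants: X → Y X id gives Y X id | Y id.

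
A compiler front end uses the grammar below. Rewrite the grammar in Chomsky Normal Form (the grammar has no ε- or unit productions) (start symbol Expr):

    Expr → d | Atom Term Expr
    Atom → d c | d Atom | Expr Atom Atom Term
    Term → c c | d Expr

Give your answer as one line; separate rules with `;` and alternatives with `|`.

Expr → d | Atom Y1; Atom → X1 X2 | X1 Atom | Expr Y2; Term → X2 X2 | X1 Expr; X1 → d; X2 → c; Y1 → Term Expr; Y2 → Atom Y3; Y3 → Atom Term

Introduce a nonterminal for each terminal appearing in a rule of length ≥ 2: X1 → d, X2 → c.
Binarize each right-hand side of length ≥ 3 by chaining fresh nonterminals (Y1, Y2, …): affected rules were Expr → Atom Term Expr; Atom → Expr Atom Atom Term.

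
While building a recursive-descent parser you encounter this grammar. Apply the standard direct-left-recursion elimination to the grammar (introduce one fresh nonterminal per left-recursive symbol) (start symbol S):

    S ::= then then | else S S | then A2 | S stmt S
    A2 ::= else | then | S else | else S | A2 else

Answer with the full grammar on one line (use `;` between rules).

Left recursion appears on S, A2.
For S: α = {stmt S}, β = {then then, else S S, then A2}. Rewrite as S → β S' and S' → α S' | ε.
For A2: α = {else}, β = {else, then, S else, else S}. Rewrite as A2 → β A2' and A2' → α A2' | ε.

S ::= then then S' | else S S S' | then A2 S'; A2 ::= else A2' | then A2' | S else A2' | else S A2'; S' ::= stmt S S' | ε; A2' ::= else A2' | ε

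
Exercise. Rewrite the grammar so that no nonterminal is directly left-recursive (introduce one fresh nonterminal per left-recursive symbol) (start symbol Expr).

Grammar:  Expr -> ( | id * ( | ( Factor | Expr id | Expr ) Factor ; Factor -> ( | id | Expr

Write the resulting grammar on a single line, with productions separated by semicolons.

Expr -> ( Expr1 | id * ( Expr1 | ( Factor Expr1; Factor -> ( | id | Expr; Expr1 -> id Expr1 | ) Factor Expr1 | epsilon

Expr is directly left-recursive.
For Expr: α = {id, ) Factor}, β = {(, id * (, ( Factor}. Rewrite as Expr → β Expr1 and Expr1 → α Expr1 | ε.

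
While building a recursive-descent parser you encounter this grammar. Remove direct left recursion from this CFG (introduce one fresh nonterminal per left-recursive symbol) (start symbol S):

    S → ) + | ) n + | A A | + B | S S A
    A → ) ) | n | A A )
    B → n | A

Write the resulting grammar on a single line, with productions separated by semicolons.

Directly left-recursive nonterminals: S, A.
For S: α = {S A}, β = {) +, ) n +, A A, + B}. Rewrite as S → β S' and S' → α S' | ε.
For A: α = {A )}, β = {) ), n}. Rewrite as A → β A' and A' → α A' | ε.

S → ) + S' | ) n + S' | A A S' | + B S'; A → ) ) A' | n A'; B → n | A; S' → S A S' | ε; A' → A ) A' | ε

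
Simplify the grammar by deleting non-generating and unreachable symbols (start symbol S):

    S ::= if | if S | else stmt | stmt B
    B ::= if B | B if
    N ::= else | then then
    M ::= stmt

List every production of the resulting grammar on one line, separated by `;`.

S ::= if | if S | else stmt

Generating nonterminals: {M, N, S}.
Reachable from S after that: {S}.
Removed useless symbols: {B, M, N} and every production mentioning them.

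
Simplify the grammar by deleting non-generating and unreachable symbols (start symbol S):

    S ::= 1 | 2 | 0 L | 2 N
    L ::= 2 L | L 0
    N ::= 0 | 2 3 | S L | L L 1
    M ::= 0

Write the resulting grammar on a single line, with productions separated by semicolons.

S ::= 1 | 2 | 2 N; N ::= 0 | 2 3

Generating nonterminals: {M, N, S}.
Reachable from S after that: {N, S}.
Removed useless symbols: {L, M} and every production mentioning them.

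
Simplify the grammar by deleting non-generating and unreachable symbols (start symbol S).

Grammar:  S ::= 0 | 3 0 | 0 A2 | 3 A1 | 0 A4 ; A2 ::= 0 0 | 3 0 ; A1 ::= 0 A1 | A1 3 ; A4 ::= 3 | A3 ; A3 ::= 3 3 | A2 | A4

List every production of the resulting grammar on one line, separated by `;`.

S ::= 0 | 3 0 | 0 A2 | 0 A4; A2 ::= 0 0 | 3 0; A4 ::= 3 | A3; A3 ::= 3 3 | A2 | A4

Generating nonterminals: {A2, A3, A4, S}.
Reachable from S after that: {A2, A3, A4, S}.
Removed useless symbols: {A1} and every production mentioning them.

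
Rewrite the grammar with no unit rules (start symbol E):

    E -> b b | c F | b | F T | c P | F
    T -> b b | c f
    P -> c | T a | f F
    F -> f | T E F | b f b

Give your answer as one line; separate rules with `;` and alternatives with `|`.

E -> b b | c F | b | F T | c P | f | T E F | b f b; T -> b b | c f; P -> c | T a | f F; F -> f | T E F | b f b

Unit pairs: E ⇒* {F}.
For every A with A ⇒* B via unit rules, add B's non-unit alternatives to A; then delete every rule of the form X → Y.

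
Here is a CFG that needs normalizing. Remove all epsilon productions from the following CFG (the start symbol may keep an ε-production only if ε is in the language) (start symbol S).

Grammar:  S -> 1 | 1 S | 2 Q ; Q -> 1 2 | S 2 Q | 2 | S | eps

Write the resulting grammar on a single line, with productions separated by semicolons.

Nullable nonterminals: {Q}.
ε ∉ L(G), so no ε-production is kept.
For each production, add variants omitting each subset of nullable occurrences: S → 2 Q gives 2 Q | 2. Q → S 2 Q gives S 2 Q | S 2.

S -> 1 | 1 S | 2 Q | 2; Q -> 1 2 | S 2 Q | S 2 | 2 | S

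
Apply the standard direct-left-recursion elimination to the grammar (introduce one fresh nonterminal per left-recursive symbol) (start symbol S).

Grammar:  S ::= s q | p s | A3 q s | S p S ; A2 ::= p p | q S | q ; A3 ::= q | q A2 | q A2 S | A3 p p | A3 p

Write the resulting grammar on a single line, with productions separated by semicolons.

S ::= s q S' | p s S' | A3 q s S'; A2 ::= p p | q S | q; A3 ::= q A3' | q A2 A3' | q A2 S A3'; S' ::= p S S' | ε; A3' ::= p p A3' | p A3' | ε

S, A3 are directly left-recursive.
For S: α = {p S}, β = {s q, p s, A3 q s}. Rewrite as S → β S' and S' → α S' | ε.
For A3: α = {p p, p}, β = {q, q A2, q A2 S}. Rewrite as A3 → β A3' and A3' → α A3' | ε.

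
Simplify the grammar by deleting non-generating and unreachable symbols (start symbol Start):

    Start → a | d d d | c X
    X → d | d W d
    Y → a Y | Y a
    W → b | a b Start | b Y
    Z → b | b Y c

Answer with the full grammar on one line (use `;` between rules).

Generating nonterminals: {Start, W, X, Z}.
Reachable from Start after that: {Start, W, X}.
Removed useless symbols: {Y, Z} and every production mentioning them.

Start → a | d d d | c X; X → d | d W d; W → b | a b Start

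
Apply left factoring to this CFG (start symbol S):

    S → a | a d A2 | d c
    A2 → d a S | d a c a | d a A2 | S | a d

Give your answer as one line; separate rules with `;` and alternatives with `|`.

S has alternatives sharing prefix 'a': factor to S → a S' with S' → ε | d A2.
A2 has alternatives sharing prefix 'd a': factor to A2 → d a A2' with A2' → S | c a | A2.

S → d c | a S'; A2 → S | a d | d a A2'; S' → epsilon | d A2; A2' → S | c a | A2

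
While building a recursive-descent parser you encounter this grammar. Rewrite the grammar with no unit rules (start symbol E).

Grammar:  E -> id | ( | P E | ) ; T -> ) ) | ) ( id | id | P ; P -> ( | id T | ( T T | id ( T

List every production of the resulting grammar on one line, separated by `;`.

E -> id | ( | P E | ); T -> ( | id T | ( T T | id ( T | ) ) | ) ( id | id; P -> ( | id T | ( T T | id ( T

Unit pairs: T ⇒* {P}.
For every A with A ⇒* B via unit rules, add B's non-unit alternatives to A; then delete every rule of the form X → Y.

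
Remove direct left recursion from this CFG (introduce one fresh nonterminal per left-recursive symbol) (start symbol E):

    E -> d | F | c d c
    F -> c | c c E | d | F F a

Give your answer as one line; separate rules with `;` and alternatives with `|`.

E -> d | F | c d c; F -> c F' | c c E F' | d F'; F' -> F a F' | ε

Directly left-recursive nonterminal: F.
For F: α = {F a}, β = {c, c c E, d}. Rewrite as F → β F' and F' → α F' | ε.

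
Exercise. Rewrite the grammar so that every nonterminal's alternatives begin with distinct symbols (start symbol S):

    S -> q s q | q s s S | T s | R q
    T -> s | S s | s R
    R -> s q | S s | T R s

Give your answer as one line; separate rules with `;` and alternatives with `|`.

S -> T s | R q | q s S'; T -> S s | s T'; R -> s q | S s | T R s; S' -> q | s S; T' -> ε | R

S has alternatives sharing prefix 'q s': factor to S → q s S' with S' → q | s S.
T has alternatives sharing prefix 's': factor to T → s T' with T' → ε | R.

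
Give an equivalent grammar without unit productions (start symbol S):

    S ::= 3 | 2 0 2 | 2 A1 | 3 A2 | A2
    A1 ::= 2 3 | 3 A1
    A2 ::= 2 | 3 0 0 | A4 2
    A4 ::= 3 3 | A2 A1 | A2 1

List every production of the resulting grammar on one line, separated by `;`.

Unit pairs: S ⇒* {A2}.
Replace each nonterminal's rules with the union of the non-unit rules of every nonterminal it unit-derives.

S ::= 2 | 3 0 0 | A4 2 | 3 | 2 0 2 | 2 A1 | 3 A2; A1 ::= 2 3 | 3 A1; A2 ::= 2 | 3 0 0 | A4 2; A4 ::= 3 3 | A2 A1 | A2 1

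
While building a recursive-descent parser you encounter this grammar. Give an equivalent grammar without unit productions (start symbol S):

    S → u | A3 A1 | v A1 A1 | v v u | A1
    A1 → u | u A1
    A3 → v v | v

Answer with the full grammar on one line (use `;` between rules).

S → u | u A1 | A3 A1 | v A1 A1 | v v u; A1 → u | u A1; A3 → v v | v

Unit pairs: S ⇒* {A1}.
For each unit pair (A, B), copy every non-unit production of B to A, then drop all unit productions.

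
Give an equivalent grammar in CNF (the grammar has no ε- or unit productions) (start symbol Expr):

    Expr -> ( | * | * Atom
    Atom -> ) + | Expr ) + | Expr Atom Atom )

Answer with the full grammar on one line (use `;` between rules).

Introduce a nonterminal for each terminal appearing in a rule of length ≥ 2: X1 → *, X2 → ), X3 → +.
Binarize each right-hand side of length ≥ 3 by chaining fresh nonterminals (Y1, Y2, …): affected rules were Atom → Expr X2 X3; Atom → Expr Atom Atom X2.

Expr -> ( | * | X1 Atom; Atom -> X2 X3 | Expr Y1 | Expr Y2; X1 -> *; X2 -> ); X3 -> +; Y1 -> X2 X3; Y2 -> Atom Y3; Y3 -> Atom X2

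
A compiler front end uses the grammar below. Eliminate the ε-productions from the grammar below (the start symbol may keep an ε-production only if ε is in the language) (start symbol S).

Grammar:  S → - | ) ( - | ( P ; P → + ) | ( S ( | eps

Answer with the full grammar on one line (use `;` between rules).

Nullable nonterminals: {P}.
ε ∉ L(G), so no ε-production is kept.
Expand every rule over subsets of its nullable positions: S → ( P gives ( P | (.

S → - | ) ( - | ( P | (; P → + ) | ( S (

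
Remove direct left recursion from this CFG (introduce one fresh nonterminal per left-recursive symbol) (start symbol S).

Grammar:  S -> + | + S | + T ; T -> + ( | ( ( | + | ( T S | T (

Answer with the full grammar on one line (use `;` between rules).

T is directly left-recursive.
For T: α = {(}, β = {+ (, ( (, +, ( T S}. Rewrite as T → β T' and T' → α T' | ε.

S -> + | + S | + T; T -> + ( T' | ( ( T' | + T' | ( T S T'; T' -> ( T' | ε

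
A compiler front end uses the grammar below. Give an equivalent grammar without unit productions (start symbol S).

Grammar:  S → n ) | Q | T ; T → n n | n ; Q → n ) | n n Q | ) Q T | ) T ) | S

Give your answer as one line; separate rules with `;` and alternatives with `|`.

Unit pairs: Q ⇒* {S, T}; S ⇒* {Q, T}.
Replace each nonterminal's rules with the union of the non-unit rules of every nonterminal it unit-derives.

S → n ) | n n Q | ) Q T | ) T ) | n n | n; T → n n | n; Q → n ) | n n Q | ) Q T | ) T ) | n n | n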